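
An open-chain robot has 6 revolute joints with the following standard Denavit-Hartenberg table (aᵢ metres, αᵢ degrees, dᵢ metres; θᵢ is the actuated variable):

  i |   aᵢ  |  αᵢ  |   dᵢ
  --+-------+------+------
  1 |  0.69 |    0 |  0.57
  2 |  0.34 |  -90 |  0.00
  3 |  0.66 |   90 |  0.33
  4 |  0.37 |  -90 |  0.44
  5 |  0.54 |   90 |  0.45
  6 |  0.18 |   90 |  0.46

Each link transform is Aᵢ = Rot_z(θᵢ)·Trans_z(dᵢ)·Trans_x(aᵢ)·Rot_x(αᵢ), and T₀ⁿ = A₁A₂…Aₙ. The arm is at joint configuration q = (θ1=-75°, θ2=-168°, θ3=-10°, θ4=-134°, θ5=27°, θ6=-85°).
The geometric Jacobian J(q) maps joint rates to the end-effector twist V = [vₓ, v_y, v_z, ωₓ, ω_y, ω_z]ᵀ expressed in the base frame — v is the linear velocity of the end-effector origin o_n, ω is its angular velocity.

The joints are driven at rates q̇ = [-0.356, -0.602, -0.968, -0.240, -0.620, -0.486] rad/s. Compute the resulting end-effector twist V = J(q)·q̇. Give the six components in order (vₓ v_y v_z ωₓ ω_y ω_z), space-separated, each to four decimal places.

0.4505 -1.2700 0.4521 0.4151 0.0192 -1.6716

o_n = [0.5846, -0.0744, 1.1774]
J₁: ẑ×o_n = [0.0744, 0.5846, -0.0000], ω = ẑ
J2: z=[0.0000, 0.0000, 1.0000] o=[0.1786, -0.6665, 0.5700] → [-0.5921, 0.4060, 0.0000, 0.0000, 0.0000, 1.0000]
J3: z=[-0.8910, -0.4540, 0.0000] o=[0.0242, -0.3635, 0.5700] → [-0.2757, 0.5412, -0.0033, -0.8910, -0.4540, 0.0000]
J4: z=[0.0788, -0.1547, 0.9848] o=[-0.5649, 0.0658, 0.6846] → [0.0618, 1.0932, 0.1668, 0.0788, -0.1547, 0.9848]
J5: z=[0.2973, 0.9466, 0.1249] o=[-0.1781, -0.1070, 1.0733] → [0.0944, 0.0643, -0.7123, 0.2973, 0.9466, 0.1249]
J6: z=[0.5022, -0.2663, 0.8227] o=[0.3941, 0.2207, 0.8300] → [0.1503, -0.0178, -0.0975, 0.5022, -0.2663, 0.8227]
V = J·q̇ = [0.4505, -1.2700, 0.4521, 0.4151, 0.0192, -1.6716]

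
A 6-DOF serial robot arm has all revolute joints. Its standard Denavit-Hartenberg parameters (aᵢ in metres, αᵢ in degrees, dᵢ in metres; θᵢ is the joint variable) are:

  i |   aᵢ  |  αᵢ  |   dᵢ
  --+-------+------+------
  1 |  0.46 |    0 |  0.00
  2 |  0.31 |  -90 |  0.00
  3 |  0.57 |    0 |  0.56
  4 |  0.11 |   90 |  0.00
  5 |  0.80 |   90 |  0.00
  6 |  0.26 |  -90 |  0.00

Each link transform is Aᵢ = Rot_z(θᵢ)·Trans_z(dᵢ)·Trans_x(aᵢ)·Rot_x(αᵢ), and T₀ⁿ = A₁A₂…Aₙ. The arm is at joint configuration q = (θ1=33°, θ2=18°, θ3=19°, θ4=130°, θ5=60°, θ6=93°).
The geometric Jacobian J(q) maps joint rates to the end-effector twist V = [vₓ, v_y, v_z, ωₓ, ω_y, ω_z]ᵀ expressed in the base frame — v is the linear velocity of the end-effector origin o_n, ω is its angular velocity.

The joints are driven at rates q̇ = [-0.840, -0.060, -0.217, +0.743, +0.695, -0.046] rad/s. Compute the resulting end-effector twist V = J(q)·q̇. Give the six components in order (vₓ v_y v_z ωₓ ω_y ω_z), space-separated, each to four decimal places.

o_n = [-0.2317, 1.4600, -0.6673]
J₁: ẑ×o_n = [-1.4600, -0.2317, 0.0000], ω = ẑ
J2: z=[0.0000, 0.0000, 1.0000] o=[0.3858, 0.2505, 0.0000] → [-1.2095, -0.6175, 0.0000, 0.0000, 0.0000, 1.0000]
J3: z=[-0.7771, 0.6293, 0.0000] o=[0.5809, 0.4914, 0.0000] → [-0.4199, -0.5186, -0.2413, -0.7771, 0.6293, 0.0000]
J4: z=[-0.7771, 0.6293, 0.0000] o=[0.4848, 1.2627, -0.1856] → [-0.3032, -0.3744, 0.2976, -0.7771, 0.6293, 0.0000]
J5: z=[0.3241, 0.4003, -0.8572] o=[0.4255, 1.1894, -0.2422] → [0.0618, 0.7011, 0.3508, 0.3241, 0.4003, -0.8572]
J6: z=[-0.0786, -0.8916, -0.4460] o=[-0.3287, 1.3590, -0.4482] → [0.2404, -0.0605, 0.0785, -0.0786, -0.8916, -0.4460]
V = J·q̇ = [1.1968, 0.5561, 0.5137, -0.1799, 0.6502, -1.4752]

1.1968 0.5561 0.5137 -0.1799 0.6502 -1.4752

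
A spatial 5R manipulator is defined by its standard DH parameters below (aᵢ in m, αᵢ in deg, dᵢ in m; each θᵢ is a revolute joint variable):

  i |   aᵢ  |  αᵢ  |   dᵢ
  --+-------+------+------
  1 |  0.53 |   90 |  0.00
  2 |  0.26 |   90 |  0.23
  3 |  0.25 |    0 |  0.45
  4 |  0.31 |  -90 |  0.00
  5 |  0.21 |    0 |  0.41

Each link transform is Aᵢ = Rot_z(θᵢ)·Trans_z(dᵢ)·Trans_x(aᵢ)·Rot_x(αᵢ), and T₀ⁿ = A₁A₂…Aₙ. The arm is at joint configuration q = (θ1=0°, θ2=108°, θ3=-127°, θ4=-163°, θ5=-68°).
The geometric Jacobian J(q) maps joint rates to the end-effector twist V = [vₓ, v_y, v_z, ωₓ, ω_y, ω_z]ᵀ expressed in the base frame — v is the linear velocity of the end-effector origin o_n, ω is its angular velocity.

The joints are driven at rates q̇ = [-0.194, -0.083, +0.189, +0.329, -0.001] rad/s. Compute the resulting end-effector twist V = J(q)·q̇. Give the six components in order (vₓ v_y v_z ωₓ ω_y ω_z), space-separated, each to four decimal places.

o_n = [1.1873, -0.5358, 0.0634]
J₁: ẑ×o_n = [0.5358, 1.1873, -0.0000], ω = ẑ
J2: z=[0.0000, -1.0000, 0.0000] o=[0.5300, 0.0000, 0.0000] → [-0.0634, 0.0000, 0.6573, 0.0000, -1.0000, 0.0000]
J3: z=[0.9511, -0.0000, 0.3090] o=[0.4497, -0.2300, 0.2473] → [0.0945, 0.4028, -0.2908, 0.9511, -0.0000, 0.3090]
J4: z=[0.9511, -0.0000, 0.3090] o=[0.9241, -0.0303, 0.2432] → [0.1562, 0.2523, -0.4807, 0.9511, -0.0000, 0.3090]
J5: z=[0.2904, -0.3420, -0.8937] o=[0.8914, -0.3216, 0.3441] → [-0.0954, -0.1830, 0.0390, 0.2904, -0.3420, -0.8937]
V = J·q̇ = [-0.0293, -0.0710, -0.2677, 0.4924, 0.0833, -0.0330]

-0.0293 -0.0710 -0.2677 0.4924 0.0833 -0.0330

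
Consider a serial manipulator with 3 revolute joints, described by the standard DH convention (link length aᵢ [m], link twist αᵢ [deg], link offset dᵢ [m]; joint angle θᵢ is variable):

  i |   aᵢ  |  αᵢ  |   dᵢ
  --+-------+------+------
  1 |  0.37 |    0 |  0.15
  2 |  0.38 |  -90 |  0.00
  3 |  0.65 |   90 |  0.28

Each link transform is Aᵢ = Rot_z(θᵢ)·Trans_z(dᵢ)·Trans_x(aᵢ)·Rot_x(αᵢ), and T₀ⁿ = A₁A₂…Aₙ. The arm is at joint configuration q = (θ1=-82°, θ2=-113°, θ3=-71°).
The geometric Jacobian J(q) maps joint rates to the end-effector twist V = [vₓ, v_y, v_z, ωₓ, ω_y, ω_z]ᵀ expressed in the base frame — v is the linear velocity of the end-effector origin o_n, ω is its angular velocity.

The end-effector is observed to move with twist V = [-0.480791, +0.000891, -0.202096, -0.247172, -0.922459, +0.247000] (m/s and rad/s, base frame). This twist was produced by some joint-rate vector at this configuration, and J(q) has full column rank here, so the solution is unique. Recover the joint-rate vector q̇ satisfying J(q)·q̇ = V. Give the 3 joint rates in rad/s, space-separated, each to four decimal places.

0.1560 0.0910 0.9550

o_n = [-0.5924, -0.4837, 0.7646]
J₁: ẑ×o_n = [0.4837, -0.5924, 0.0000], ω = ẑ
J2: z=[0.0000, 0.0000, 1.0000] o=[0.0515, -0.3664, 0.1500] → [0.1173, -0.6439, 0.0000, 0.0000, 0.0000, 1.0000]
J3: z=[-0.2588, -0.9659, 0.0000] o=[-0.3156, -0.2680, 0.1500] → [-0.5936, 0.1591, -0.2116, -0.2588, -0.9659, 0.0000]
q̇ = J⁺·V = [0.1560, 0.0910, 0.9550]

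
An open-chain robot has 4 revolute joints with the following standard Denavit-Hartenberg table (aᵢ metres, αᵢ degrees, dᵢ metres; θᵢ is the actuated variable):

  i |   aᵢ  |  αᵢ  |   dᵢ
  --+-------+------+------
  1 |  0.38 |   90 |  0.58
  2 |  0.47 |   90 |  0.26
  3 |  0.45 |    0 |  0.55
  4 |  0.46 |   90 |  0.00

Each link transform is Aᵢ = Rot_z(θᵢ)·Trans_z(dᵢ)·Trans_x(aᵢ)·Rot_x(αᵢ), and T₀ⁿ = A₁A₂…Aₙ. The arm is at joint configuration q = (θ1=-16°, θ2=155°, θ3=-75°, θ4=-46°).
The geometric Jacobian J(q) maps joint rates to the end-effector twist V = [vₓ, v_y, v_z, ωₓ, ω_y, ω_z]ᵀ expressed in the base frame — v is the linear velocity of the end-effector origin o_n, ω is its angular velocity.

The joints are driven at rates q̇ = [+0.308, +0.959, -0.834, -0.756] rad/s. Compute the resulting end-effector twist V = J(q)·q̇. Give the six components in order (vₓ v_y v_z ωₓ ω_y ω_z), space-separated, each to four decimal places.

o_n = [0.4410, 0.4654, 1.2262]
J₁: ẑ×o_n = [-0.4654, 0.4410, 0.0000], ω = ẑ
J2: z=[-0.2756, -0.9613, 0.0000] o=[0.3653, -0.1047, 0.5800] → [-0.6212, 0.1781, -0.0844, -0.2756, -0.9613, 0.0000]
J3: z=[0.4062, -0.1165, 0.9063] o=[-0.1158, -0.2373, 0.7786] → [-0.6890, 0.3229, 0.3503, 0.4062, -0.1165, 0.9063]
J4: z=[0.4062, -0.1165, 0.9063] o=[0.1259, 0.1456, 1.3263] → [-0.2782, 0.3262, 0.1666, 0.4062, -0.1165, 0.9063]
V = J·q̇ = [0.0459, -0.2093, -0.4991, -0.9103, -0.7366, -1.1330]

0.0459 -0.2093 -0.4991 -0.9103 -0.7366 -1.1330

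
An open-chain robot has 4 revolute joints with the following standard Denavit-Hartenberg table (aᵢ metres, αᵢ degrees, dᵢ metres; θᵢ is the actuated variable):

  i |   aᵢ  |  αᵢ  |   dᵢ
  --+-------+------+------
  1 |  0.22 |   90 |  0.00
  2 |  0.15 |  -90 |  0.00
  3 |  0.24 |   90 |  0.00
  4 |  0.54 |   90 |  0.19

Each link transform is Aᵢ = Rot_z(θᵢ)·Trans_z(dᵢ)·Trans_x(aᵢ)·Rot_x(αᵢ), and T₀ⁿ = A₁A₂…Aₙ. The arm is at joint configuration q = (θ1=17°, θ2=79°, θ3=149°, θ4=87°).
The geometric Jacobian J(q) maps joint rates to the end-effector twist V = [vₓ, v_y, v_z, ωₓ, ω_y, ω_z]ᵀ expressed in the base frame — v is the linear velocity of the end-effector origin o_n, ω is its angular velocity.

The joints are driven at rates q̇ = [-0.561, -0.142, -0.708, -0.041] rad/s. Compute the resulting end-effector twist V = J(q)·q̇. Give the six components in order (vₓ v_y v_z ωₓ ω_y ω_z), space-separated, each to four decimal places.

0.1335 0.3300 0.2651 0.6295 0.3042 -0.7168

o_n = [-0.3806, 0.1984, 0.1205]
J₁: ẑ×o_n = [-0.1984, -0.3806, 0.0000], ω = ẑ
J2: z=[0.2924, -0.9563, 0.0000] o=[0.2104, 0.0643, 0.0000] → [-0.1152, -0.0352, -0.5259, 0.2924, -0.9563, 0.0000]
J3: z=[-0.9387, -0.2870, 0.1908] o=[0.2378, 0.0727, 0.1472] → [-0.0163, -0.1431, -0.2955, -0.9387, -0.2870, 0.1908]
J4: z=[-0.1566, 0.8484, 0.5056] o=[0.1641, 0.1794, -0.0547] → [0.1390, -0.2479, 0.4591, -0.1566, 0.8484, 0.5056]
V = J·q̇ = [0.1335, 0.3300, 0.2651, 0.6295, 0.3042, -0.7168]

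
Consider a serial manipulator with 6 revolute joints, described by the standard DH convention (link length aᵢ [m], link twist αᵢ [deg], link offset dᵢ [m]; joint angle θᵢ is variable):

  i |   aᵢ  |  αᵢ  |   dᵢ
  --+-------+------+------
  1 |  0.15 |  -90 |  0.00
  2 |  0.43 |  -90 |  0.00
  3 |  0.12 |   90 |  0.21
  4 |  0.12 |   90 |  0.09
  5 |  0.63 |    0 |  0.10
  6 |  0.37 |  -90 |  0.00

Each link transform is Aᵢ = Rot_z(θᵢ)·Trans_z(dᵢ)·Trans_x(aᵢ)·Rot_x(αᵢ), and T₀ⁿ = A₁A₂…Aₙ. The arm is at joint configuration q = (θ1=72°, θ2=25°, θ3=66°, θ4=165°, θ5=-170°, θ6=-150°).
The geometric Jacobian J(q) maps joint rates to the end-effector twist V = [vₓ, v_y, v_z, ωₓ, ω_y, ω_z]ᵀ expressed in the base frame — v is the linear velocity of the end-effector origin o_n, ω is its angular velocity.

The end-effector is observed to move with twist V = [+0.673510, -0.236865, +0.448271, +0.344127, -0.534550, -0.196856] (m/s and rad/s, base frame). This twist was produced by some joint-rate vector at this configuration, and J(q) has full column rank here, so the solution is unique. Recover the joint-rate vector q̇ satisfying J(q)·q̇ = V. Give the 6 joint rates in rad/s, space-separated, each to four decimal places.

-0.9260 -0.5180 0.6170 -0.6040 -0.6610 -0.4860

o_n = [0.4548, 0.6364, -0.5541]
J₁: ẑ×o_n = [-0.6364, 0.4548, 0.0000], ω = ẑ
J2: z=[-0.9511, 0.3090, 0.0000] o=[0.0464, 0.1427, 0.0000] → [-0.1712, -0.5270, -0.5958, -0.9511, 0.3090, 0.0000]
J3: z=[-0.1306, -0.4019, -0.9063] o=[0.1668, 0.5133, -0.1817] → [0.2612, -0.3097, 0.0997, -0.1306, -0.4019, -0.9063]
J4: z=[-0.1310, 0.9131, -0.3861] o=[0.2573, 0.4371, -0.3927] → [-0.0705, -0.0974, -0.2065, -0.1310, 0.9131, -0.3861]
J5: z=[0.1282, -0.3706, -0.9199] o=[0.1275, 0.4989, -0.4356] → [0.1704, -0.2859, 0.1389, 0.1282, -0.3706, -0.9199]
J6: z=[0.1282, -0.3706, -0.9199] o=[0.7646, 0.4674, -0.4429] → [0.1967, 0.2992, -0.0931, 0.1282, -0.3706, -0.9199]
q̇ = J⁺·V = [-0.9260, -0.5180, 0.6170, -0.6040, -0.6610, -0.4860]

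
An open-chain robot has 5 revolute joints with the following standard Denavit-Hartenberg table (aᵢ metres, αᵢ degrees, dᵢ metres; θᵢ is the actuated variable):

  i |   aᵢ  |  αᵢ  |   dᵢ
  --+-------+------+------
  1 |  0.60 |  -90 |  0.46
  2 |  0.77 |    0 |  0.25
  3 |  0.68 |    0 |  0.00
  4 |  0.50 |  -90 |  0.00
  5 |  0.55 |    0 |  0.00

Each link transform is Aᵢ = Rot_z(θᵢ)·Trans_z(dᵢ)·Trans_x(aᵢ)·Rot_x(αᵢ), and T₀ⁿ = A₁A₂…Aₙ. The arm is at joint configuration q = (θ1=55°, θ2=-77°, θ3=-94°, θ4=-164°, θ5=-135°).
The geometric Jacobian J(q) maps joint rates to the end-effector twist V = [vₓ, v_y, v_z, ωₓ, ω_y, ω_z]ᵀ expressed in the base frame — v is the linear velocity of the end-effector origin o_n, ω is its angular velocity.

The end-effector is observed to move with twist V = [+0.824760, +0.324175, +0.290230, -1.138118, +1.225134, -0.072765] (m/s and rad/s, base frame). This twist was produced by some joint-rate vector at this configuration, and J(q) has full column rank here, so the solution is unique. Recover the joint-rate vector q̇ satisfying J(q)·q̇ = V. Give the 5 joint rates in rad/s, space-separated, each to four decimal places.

o_n = [-0.4073, 0.5322, 1.2697]
J₁: ẑ×o_n = [-0.5322, -0.4073, 0.0000], ω = ẑ
J2: z=[-0.8192, 0.5736, 0.0000] o=[0.3441, 0.4915, 0.4600] → [0.4644, 0.6633, 0.3977, -0.8192, 0.5736, 0.0000]
J3: z=[-0.8192, 0.5736, 0.0000] o=[0.2387, 0.7768, 1.2103] → [0.0341, 0.0487, 0.5709, -0.8192, 0.5736, 0.0000]
J4: z=[-0.8192, 0.5736, 0.0000] o=[-0.1465, 0.2266, 1.3166] → [-0.0269, -0.0385, -0.1007, -0.8192, 0.5736, 0.0000]
J5: z=[-0.2424, -0.3462, -0.9063] o=[0.1134, 0.5978, 1.1053] → [-0.1164, 0.5118, -0.1644, -0.2424, -0.3462, -0.9063]
q̇ = J⁺·V = [-0.8250, 0.6820, -0.0320, 0.9850, -0.8300]

-0.8250 0.6820 -0.0320 0.9850 -0.8300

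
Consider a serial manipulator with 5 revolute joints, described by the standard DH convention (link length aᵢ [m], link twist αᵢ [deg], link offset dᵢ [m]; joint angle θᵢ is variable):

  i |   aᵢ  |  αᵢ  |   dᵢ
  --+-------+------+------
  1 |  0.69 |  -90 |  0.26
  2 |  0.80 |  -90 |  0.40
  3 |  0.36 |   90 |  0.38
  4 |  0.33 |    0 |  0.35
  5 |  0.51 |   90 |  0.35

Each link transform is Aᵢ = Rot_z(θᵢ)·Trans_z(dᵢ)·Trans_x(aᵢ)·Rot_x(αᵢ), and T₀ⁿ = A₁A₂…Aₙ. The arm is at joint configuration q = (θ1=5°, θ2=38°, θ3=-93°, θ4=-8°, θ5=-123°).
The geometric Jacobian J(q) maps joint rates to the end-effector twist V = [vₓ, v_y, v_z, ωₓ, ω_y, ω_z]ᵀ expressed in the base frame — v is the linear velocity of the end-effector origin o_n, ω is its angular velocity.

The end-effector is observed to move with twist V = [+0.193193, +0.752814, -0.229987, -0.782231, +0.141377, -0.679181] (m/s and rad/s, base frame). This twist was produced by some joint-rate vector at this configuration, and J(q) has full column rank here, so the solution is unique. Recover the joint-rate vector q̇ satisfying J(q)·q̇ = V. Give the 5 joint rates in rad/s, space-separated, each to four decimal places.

-0.0690 0.2210 0.9530 0.3400 -0.1110

o_n = [0.7210, 0.7809, 0.2492]
J₁: ẑ×o_n = [-0.7809, 0.7210, 0.0000], ω = ẑ
J2: z=[-0.0872, 0.9962, 0.0000] o=[0.6874, 0.0601, 0.2600] → [-0.0107, -0.0009, -0.0963, -0.0872, 0.9962, 0.0000]
J3: z=[-0.6133, -0.0537, -0.7880] o=[1.2805, 0.5136, -0.2325] → [0.1848, 0.7364, -0.1940, -0.6133, -0.0537, -0.7880]
J4: z=[-0.7794, -0.1207, 0.6148] o=[1.0013, 0.8500, -0.5204] → [-0.0504, 0.4275, 0.0200, -0.7794, -0.1207, 0.6148]
J5: z=[-0.7794, -0.1207, 0.6148] o=[0.7149, 1.1341, -0.2585] → [0.1559, 0.3995, 0.2761, -0.7794, -0.1207, 0.6148]
q̇ = J⁺·V = [-0.0690, 0.2210, 0.9530, 0.3400, -0.1110]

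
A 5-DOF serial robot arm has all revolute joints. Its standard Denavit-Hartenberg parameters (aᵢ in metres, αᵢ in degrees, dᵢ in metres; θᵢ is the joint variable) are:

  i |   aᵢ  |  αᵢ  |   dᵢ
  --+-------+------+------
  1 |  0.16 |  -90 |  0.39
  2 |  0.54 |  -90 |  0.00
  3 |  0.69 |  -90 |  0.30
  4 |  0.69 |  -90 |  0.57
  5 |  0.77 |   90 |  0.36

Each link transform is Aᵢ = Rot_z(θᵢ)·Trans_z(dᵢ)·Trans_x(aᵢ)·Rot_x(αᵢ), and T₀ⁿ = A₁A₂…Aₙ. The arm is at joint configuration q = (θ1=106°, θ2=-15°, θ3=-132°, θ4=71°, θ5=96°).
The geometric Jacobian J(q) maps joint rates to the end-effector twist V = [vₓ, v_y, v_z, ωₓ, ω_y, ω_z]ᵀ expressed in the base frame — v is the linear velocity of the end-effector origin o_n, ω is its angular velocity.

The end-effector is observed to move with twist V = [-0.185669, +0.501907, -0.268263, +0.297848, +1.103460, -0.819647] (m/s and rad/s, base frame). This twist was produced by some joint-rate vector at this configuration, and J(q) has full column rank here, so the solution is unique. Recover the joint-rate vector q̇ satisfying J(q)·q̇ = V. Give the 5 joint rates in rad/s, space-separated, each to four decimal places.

o_n = [-0.2890, 0.0055, 0.7773]
J₁: ẑ×o_n = [-0.0055, -0.2890, 0.0000], ω = ẑ
J2: z=[-0.9613, -0.2756, 0.0000] o=[-0.0441, 0.1538, 0.3900] → [-0.1068, 0.3723, 0.0750, -0.9613, -0.2756, 0.0000]
J3: z=[-0.0713, 0.2488, -0.9659] o=[-0.1879, 0.6552, 0.5298] → [-0.5659, 0.1153, 0.0715, -0.0713, 0.2488, -0.9659]
J4: z=[-0.8411, 0.5056, 0.1923] o=[-0.5793, 0.1598, 0.1205] → [0.3617, 0.6082, -0.0170, -0.8411, 0.5056, 0.1923]
J5: z=[0.5302, 0.7001, 0.4782] o=[-1.1326, 0.1001, 0.8214] → [0.0143, 0.4268, -0.6407, 0.5302, 0.7001, 0.4782]
q̇ = J⁺·V = [-0.2410, -0.7800, 0.9470, 0.7180, 0.4140]

-0.2410 -0.7800 0.9470 0.7180 0.4140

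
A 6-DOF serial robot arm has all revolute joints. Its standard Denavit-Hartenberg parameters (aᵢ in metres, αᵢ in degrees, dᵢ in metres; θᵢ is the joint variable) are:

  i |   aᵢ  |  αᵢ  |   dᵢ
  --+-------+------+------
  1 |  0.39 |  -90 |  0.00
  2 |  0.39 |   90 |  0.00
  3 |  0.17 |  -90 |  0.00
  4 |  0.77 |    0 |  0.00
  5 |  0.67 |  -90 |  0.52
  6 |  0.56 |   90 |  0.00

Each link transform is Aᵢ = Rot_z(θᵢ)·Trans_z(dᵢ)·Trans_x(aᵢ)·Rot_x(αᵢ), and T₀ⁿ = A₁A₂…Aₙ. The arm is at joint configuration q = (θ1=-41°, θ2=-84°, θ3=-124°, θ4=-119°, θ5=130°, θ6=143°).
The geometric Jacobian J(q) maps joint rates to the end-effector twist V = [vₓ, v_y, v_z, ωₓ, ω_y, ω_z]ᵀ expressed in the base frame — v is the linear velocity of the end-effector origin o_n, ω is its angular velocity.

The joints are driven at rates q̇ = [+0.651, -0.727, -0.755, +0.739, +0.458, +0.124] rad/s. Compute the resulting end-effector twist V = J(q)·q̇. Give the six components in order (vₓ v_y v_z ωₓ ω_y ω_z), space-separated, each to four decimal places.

-0.6978 -0.1802 -0.6797 -0.1658 -1.6800 1.5594

o_n = [-0.2127, 0.0324, 0.5961]
J₁: ẑ×o_n = [-0.0324, -0.2127, 0.0000], ω = ẑ
J2: z=[0.6561, 0.7547, 0.0000] o=[0.2943, -0.2559, 0.0000] → [0.4499, -0.3911, 0.5718, 0.6561, 0.7547, 0.0000]
J3: z=[-0.7506, 0.6525, 0.1045] o=[0.3251, -0.2826, 0.3879] → [0.1030, 0.1001, 0.1144, -0.7506, 0.6525, 0.1045]
J4: z=[-0.3015, -0.4789, 0.8245] o=[0.2251, -0.3825, 0.2933] → [-0.4871, -0.2697, -0.3347, -0.3015, -0.4789, 0.8245]
J5: z=[-0.3015, -0.4789, 0.8245] o=[-0.0608, 0.2762, 0.5713] → [0.1891, -0.1177, 0.0008, -0.3015, -0.4789, 0.8245]
J6: z=[0.8490, -0.5284, 0.0035] o=[-0.5084, -0.4425, 0.6209] → [0.0114, 0.0221, 0.5594, 0.8490, -0.5284, 0.0035]
V = J·q̇ = [-0.6978, -0.1802, -0.6797, -0.1658, -1.6800, 1.5594]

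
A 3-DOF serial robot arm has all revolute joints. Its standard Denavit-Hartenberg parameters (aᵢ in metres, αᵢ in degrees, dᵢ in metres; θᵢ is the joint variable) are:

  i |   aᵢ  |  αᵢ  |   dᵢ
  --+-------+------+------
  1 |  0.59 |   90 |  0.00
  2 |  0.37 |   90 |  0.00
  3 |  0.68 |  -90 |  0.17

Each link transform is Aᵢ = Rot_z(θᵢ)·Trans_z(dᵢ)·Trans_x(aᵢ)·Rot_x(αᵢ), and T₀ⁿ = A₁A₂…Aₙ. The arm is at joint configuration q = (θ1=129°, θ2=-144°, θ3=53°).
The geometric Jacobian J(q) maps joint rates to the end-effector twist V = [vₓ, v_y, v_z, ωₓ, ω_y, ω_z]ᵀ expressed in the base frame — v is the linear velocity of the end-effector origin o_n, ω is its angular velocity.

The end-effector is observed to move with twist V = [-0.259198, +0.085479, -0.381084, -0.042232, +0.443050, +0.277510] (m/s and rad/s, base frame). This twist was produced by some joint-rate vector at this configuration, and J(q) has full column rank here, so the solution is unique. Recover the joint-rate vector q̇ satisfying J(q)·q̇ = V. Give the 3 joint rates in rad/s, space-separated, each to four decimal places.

0.7880 0.2460 -0.6310

o_n = [0.5104, 0.2327, -0.3205]
J₁: ẑ×o_n = [-0.2327, 0.5104, 0.0000], ω = ẑ
J2: z=[0.7771, 0.6293, 0.0000] o=[-0.3713, 0.4585, 0.0000] → [-0.2017, 0.2491, -0.7303, 0.7771, 0.6293, 0.0000]
J3: z=[0.3699, -0.4568, 0.8090] o=[-0.1829, 0.2259, -0.2175] → [0.0415, 0.5990, 0.3192, 0.3699, -0.4568, 0.8090]
q̇ = J⁺·V = [0.7880, 0.2460, -0.6310]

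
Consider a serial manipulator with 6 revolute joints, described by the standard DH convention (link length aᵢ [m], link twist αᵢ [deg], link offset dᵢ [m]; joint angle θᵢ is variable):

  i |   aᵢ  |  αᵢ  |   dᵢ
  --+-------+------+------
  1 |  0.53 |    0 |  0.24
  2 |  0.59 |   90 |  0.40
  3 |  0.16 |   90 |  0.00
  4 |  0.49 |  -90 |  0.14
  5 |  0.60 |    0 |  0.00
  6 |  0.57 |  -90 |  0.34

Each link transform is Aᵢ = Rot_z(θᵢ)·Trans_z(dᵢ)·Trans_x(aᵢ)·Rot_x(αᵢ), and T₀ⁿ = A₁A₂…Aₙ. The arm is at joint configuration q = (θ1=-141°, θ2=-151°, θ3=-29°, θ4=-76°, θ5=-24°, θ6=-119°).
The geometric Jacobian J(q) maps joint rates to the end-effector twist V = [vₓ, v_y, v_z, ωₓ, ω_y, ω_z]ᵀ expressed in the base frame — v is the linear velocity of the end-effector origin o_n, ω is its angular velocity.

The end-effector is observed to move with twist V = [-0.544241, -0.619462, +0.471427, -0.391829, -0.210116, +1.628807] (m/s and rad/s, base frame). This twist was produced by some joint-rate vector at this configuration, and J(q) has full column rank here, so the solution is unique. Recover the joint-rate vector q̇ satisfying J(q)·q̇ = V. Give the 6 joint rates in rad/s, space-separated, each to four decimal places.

o_n = [-0.5643, 0.5794, -0.3018]
J₁: ẑ×o_n = [-0.5794, -0.5643, 0.0000], ω = ẑ
J2: z=[0.0000, 0.0000, 1.0000] o=[-0.4119, -0.3335, 0.2400] → [-0.9129, -0.1525, 0.0000, 0.0000, 0.0000, 1.0000]
J3: z=[0.9272, -0.3746, 0.0000] o=[-0.1909, 0.2135, 0.6400] → [0.3528, 0.8732, 0.1993, 0.9272, -0.3746, 0.0000]
J4: z=[-0.1816, -0.4495, -0.8746] o=[-0.1384, 0.3432, 0.5624] → [0.5950, 0.2155, -0.2343, -0.1816, -0.4495, -0.8746]
J5: z=[0.5422, 0.6962, -0.4704] o=[-0.5659, 0.5546, 0.3825] → [-0.4648, 0.3703, 0.0124, 0.5422, 0.6962, -0.4704]
J6: z=[0.5422, 0.6962, -0.4704] o=[-1.0599, 0.7516, 0.1048] → [-0.3641, -0.0126, -0.4384, 0.5422, 0.6962, -0.4704]
q̇ = J⁺·V = [0.7380, -0.0200, -0.1000, -0.6310, 0.0200, -0.7830]

0.7380 -0.0200 -0.1000 -0.6310 0.0200 -0.7830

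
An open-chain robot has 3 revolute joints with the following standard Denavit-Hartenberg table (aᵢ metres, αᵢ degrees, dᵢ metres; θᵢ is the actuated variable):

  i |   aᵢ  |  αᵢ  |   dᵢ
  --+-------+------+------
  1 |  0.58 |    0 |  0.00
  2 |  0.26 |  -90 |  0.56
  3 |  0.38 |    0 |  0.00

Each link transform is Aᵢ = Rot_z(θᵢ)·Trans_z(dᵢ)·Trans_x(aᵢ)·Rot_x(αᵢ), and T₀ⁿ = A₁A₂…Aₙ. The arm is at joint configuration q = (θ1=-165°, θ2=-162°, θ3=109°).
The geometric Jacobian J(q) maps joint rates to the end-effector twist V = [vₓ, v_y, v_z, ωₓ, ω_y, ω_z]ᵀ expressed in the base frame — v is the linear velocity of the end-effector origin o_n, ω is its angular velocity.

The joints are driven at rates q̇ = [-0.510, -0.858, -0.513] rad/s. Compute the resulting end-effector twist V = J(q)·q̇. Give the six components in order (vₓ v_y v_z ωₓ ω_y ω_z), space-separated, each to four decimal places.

o_n = [-0.4459, -0.0759, 0.2007]
J₁: ẑ×o_n = [0.0759, -0.4459, 0.0000], ω = ẑ
J2: z=[0.0000, 0.0000, 1.0000] o=[-0.5602, -0.1501, 0.0000] → [-0.0742, 0.1143, 0.0000, 0.0000, 0.0000, 1.0000]
J3: z=[-0.5446, 0.8387, 0.0000] o=[-0.3422, -0.0085, 0.5600] → [-0.3013, -0.1957, 0.1237, -0.5446, 0.8387, 0.0000]
V = J·q̇ = [0.1796, 0.2297, -0.0635, 0.2794, -0.4302, -1.3680]

0.1796 0.2297 -0.0635 0.2794 -0.4302 -1.3680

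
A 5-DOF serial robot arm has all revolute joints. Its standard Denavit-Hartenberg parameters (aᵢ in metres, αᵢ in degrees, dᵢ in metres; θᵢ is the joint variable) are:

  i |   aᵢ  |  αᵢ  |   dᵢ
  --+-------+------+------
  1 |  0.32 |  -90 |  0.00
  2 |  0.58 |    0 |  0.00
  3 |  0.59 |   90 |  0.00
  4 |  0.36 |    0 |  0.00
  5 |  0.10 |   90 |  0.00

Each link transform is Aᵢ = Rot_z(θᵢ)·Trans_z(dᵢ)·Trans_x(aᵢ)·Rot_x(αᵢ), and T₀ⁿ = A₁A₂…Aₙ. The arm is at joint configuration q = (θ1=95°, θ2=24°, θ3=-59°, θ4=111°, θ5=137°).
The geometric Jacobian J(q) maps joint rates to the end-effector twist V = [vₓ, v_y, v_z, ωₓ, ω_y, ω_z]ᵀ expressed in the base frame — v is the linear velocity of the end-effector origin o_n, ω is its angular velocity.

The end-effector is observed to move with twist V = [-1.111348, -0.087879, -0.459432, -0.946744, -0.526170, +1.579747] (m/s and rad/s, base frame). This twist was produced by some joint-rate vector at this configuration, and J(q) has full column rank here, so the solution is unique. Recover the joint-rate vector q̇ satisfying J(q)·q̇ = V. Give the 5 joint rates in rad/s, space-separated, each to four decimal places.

o_n = [-0.3468, 1.1710, 0.0070]
J₁: ẑ×o_n = [-1.1710, -0.3468, 0.0000], ω = ẑ
J2: z=[-0.9962, -0.0872, 0.0000] o=[-0.0279, 0.3188, 0.0000] → [-0.0006, 0.0070, -0.8768, -0.9962, -0.0872, 0.0000]
J3: z=[-0.9962, -0.0872, 0.0000] o=[-0.0741, 0.8466, -0.2359] → [-0.0212, 0.2420, -0.3469, -0.9962, -0.0872, 0.0000]
J4: z=[0.0500, -0.5714, 0.8192] o=[-0.1162, 1.3281, 0.1025] → [0.1832, -0.1841, -0.1396, 0.0500, -0.5714, 0.8192]
J5: z=[0.0500, -0.5714, 0.8192] o=[-0.4418, 1.1935, 0.0285] → [0.0307, 0.0789, 0.0532, 0.0500, -0.5714, 0.8192]
q̇ = J⁺·V = [0.9490, 0.3190, 0.6700, -0.0610, 0.8310]

0.9490 0.3190 0.6700 -0.0610 0.8310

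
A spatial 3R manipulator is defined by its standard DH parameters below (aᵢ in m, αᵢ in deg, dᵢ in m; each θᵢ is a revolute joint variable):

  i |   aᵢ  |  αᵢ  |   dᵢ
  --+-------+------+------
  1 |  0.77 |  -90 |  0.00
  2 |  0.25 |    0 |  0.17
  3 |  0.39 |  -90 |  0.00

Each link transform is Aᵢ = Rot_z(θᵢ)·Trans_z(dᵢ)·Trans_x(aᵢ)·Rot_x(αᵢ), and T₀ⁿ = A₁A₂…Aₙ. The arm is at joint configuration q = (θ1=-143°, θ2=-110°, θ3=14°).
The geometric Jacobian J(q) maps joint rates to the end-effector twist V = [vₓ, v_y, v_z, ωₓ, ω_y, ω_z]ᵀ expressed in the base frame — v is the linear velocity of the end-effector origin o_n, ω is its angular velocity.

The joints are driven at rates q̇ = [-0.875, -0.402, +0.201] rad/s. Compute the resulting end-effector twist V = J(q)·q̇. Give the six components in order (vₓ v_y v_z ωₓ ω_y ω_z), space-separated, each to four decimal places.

o_n = [-0.4118, -0.5232, 0.6228]
J₁: ẑ×o_n = [0.5232, -0.4118, 0.0000], ω = ẑ
J2: z=[0.6018, -0.7986, 0.0000] o=[-0.6149, -0.4634, 0.0000] → [-0.4974, -0.3748, 0.1263, 0.6018, -0.7986, 0.0000]
J3: z=[0.6018, -0.7986, 0.0000] o=[-0.4444, -0.5477, 0.2349] → [-0.3098, -0.2334, 0.0408, 0.6018, -0.7986, 0.0000]
V = J·q̇ = [-0.3201, 0.4641, -0.0426, -0.1210, 0.1605, -0.8750]

-0.3201 0.4641 -0.0426 -0.1210 0.1605 -0.8750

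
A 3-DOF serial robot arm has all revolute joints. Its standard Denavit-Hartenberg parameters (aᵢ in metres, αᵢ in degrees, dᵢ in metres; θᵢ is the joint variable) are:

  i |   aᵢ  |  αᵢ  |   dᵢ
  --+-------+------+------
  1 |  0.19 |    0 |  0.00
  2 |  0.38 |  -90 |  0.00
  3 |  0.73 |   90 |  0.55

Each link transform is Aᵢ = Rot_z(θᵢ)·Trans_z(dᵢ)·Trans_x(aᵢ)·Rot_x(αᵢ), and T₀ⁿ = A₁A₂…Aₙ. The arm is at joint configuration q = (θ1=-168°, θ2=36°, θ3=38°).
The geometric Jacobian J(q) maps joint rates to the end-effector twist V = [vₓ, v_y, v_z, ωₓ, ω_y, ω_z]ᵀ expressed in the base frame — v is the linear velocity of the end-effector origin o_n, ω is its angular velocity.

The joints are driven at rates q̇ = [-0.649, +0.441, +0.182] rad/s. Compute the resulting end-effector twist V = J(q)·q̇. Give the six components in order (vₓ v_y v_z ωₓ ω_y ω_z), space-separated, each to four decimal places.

o_n = [-0.4163, -1.1174, -0.4494]
J₁: ẑ×o_n = [1.1174, -0.4163, 0.0000], ω = ẑ
J2: z=[0.0000, 0.0000, 1.0000] o=[-0.1858, -0.0395, 0.0000] → [1.0779, -0.2305, 0.0000, 0.0000, 0.0000, 1.0000]
J3: z=[0.7431, -0.6691, 0.0000] o=[-0.4401, -0.3219, 0.0000] → [0.3007, 0.3340, -0.5752, 0.7431, -0.6691, 0.0000]
V = J·q̇ = [-0.1951, 0.2293, -0.1047, 0.1353, -0.1218, -0.2080]

-0.1951 0.2293 -0.1047 0.1353 -0.1218 -0.2080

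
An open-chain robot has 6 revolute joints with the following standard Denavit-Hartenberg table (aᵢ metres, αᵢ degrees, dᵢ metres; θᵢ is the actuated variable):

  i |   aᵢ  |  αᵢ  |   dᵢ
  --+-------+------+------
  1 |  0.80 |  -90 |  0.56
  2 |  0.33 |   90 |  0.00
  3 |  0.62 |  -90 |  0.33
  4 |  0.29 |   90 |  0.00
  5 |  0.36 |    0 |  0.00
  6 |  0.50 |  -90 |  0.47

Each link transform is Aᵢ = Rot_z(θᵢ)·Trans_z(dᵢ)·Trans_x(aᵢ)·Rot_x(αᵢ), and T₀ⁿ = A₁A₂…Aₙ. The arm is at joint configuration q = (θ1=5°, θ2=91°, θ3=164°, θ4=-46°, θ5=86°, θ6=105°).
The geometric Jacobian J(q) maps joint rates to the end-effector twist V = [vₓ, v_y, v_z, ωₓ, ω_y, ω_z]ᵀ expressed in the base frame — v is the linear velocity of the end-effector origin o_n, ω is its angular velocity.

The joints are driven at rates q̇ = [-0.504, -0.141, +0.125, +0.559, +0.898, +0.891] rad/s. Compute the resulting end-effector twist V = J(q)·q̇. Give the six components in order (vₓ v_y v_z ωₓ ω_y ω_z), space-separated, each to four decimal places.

0.0427 0.1306 -0.1839 1.4335 -0.9116 -1.6107

o_n = [1.3414, -0.0929, 0.4471]
J₁: ẑ×o_n = [0.0929, 1.3414, -0.0000], ω = ẑ
J2: z=[-0.0872, 0.9962, 0.0000] o=[0.7970, 0.0697, 0.5600] → [-0.1125, -0.0098, -0.5282, -0.0872, 0.9962, 0.0000]
J3: z=[0.9960, 0.0871, -0.0175] o=[0.7912, 0.0692, 0.2301] → [0.0161, -0.2258, -0.2094, 0.9960, 0.0871, -0.0175]
J4: z=[0.0886, -0.9572, 0.2756] o=[1.1154, 0.2691, 0.8202] → [0.4569, 0.0953, 0.1843, 0.0886, -0.9572, 0.2756]
J5: z=[0.6972, -0.1380, -0.7035] o=[1.3217, 0.3429, 1.0102] → [-0.2289, 0.3787, -0.3011, 0.6972, -0.1380, -0.7035]
J6: z=[0.6972, -0.1380, -0.7035] o=[1.3714, 0.0056, 1.1256] → [0.0244, 0.4941, -0.0728, 0.6972, -0.1380, -0.7035]
V = J·q̇ = [0.0427, 0.1306, -0.1839, 1.4335, -0.9116, -1.6107]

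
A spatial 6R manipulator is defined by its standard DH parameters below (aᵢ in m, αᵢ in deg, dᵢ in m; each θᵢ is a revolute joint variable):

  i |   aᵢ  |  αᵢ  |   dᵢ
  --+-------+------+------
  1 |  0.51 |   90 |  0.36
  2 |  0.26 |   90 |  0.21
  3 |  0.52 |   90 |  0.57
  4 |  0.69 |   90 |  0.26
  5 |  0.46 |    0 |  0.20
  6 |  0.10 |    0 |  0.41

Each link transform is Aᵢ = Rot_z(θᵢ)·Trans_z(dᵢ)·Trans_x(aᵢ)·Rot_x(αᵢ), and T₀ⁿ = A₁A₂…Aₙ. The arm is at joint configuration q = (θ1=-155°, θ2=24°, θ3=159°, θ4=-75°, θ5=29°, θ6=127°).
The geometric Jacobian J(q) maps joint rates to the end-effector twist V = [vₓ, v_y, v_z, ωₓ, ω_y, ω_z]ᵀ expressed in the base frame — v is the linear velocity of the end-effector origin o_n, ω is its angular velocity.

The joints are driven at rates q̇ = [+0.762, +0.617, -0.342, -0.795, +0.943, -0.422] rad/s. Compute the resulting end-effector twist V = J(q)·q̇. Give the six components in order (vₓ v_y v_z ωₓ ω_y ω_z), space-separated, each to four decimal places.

o_n = [-0.8057, 0.4705, 0.9768]
J₁: ẑ×o_n = [-0.4705, -0.8057, 0.0000], ω = ẑ
J2: z=[-0.4226, 0.9063, 0.0000] o=[-0.4622, -0.2155, 0.3600] → [0.5590, 0.2607, 0.0214, -0.4226, 0.9063, 0.0000]
J3: z=[-0.3686, -0.1719, -0.9135] o=[-0.7662, -0.1256, 0.4658] → [0.4567, 0.2245, -0.2265, -0.3686, -0.1719, -0.9135]
J4: z=[-0.6913, 0.7078, 0.1458] o=[-0.6532, 0.1327, -0.2524] → [0.8207, 0.8275, -0.1255, -0.6913, 0.7078, 0.1458]
J5: z=[-0.5049, -0.6174, 0.6032] o=[-0.4762, 0.5537, 0.3265] → [-0.3513, 0.1295, -0.1614, -0.5049, -0.6174, 0.6032]
J6: z=[-0.5049, -0.6174, 0.6032] o=[-0.5234, 0.7262, 0.7952] → [0.0421, -0.0786, -0.0452, -0.5049, -0.6174, 0.6032]
V = J·q̇ = [-1.1713, -1.0324, 0.0573, 0.1518, -0.2663, 1.2728]

-1.1713 -1.0324 0.0573 0.1518 -0.2663 1.2728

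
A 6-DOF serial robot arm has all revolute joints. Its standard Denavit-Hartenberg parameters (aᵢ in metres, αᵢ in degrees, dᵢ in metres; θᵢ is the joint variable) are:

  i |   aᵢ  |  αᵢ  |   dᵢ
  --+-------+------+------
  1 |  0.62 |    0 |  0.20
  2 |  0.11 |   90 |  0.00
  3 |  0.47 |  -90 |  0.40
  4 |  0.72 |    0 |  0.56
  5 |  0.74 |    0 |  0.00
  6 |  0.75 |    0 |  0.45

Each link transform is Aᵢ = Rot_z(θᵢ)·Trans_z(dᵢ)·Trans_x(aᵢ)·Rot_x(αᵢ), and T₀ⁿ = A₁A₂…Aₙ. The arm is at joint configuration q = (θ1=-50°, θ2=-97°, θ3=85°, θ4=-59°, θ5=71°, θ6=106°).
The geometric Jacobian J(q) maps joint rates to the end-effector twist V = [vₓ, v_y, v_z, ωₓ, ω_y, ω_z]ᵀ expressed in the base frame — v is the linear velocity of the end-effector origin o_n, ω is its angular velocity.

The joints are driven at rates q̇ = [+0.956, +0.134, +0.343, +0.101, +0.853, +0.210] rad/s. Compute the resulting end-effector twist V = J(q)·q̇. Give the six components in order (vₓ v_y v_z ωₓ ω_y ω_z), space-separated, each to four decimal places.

o_n = [0.9520, 0.1242, 1.4960]
J₁: ẑ×o_n = [-0.1242, 0.9520, 0.0000], ω = ẑ
J2: z=[0.0000, 0.0000, 1.0000] o=[0.3985, -0.4749, 0.2000] → [-0.5992, 0.5534, 0.0000, 0.0000, 0.0000, 1.0000]
J3: z=[-0.5446, 0.8387, 0.0000] o=[0.3063, -0.5349, 0.2000] → [1.0869, 0.7058, -0.9005, -0.5446, 0.8387, 0.0000]
J4: z=[0.8355, 0.5426, 0.0872] o=[0.0541, -0.2217, 0.6682] → [0.4190, -0.6133, -0.1981, 0.8355, 0.5426, 0.0872]
J5: z=[0.8355, 0.5426, 0.0872] o=[0.1587, 0.5821, 1.0864] → [0.2621, -0.2730, -0.8130, 0.8355, 0.5426, 0.0872]
J6: z=[0.8355, 0.5426, 0.0872] o=[0.1896, 0.4187, 1.8075] → [-0.1434, 0.3267, -0.6597, 0.8355, 0.5426, 0.0872]
V = J·q̇ = [0.4095, 1.0001, -1.1609, 0.7857, 0.9192, 1.1914]

0.4095 1.0001 -1.1609 0.7857 0.9192 1.1914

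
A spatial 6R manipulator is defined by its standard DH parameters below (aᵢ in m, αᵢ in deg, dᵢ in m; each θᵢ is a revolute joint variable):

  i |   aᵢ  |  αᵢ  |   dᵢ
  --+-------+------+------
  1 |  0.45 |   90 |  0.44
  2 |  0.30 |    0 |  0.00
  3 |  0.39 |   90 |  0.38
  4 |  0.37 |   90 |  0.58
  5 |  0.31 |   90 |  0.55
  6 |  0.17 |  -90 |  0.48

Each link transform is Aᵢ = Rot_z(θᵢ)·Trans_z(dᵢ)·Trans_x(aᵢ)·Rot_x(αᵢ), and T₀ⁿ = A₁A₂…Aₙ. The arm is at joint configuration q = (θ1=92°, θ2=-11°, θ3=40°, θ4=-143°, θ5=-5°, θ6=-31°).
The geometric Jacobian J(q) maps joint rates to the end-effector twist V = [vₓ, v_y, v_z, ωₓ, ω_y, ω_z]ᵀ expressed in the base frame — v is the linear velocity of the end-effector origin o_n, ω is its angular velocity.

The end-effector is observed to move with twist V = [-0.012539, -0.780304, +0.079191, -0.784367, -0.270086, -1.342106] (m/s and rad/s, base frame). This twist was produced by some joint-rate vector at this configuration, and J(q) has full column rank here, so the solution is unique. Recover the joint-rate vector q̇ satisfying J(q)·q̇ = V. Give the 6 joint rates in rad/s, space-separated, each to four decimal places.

-0.9950 -0.4030 -0.8950 0.1850 0.6320 -0.0010

o_n = [0.2671, 0.3355, 0.0797]
J₁: ẑ×o_n = [-0.3355, 0.2671, 0.0000], ω = ẑ
J2: z=[0.9994, 0.0349, 0.0000] o=[-0.0157, 0.4497, 0.4400] → [-0.0126, 0.3600, -0.1240, 0.9994, 0.0349, 0.0000]
J3: z=[0.9994, 0.0349, 0.0000] o=[-0.0260, 0.7440, 0.3828] → [-0.0106, 0.3028, -0.4185, 0.9994, 0.0349, 0.0000]
J4: z=[-0.0169, 0.4845, -0.8746] o=[0.3419, 1.0982, 0.5718] → [-0.9055, 0.0571, 0.0492, -0.0169, 0.4845, -0.8746]
J5: z=[0.8165, -0.4982, -0.2918] o=[0.1186, 1.1131, -0.0787] → [-0.3058, -0.1727, -0.5610, 0.8165, -0.4982, -0.2918]
J6: z=[0.0672, -0.4200, 0.9050] o=[0.3899, 0.6040, -0.3351] → [0.0688, -0.1390, -0.0696, 0.0672, -0.4200, 0.9050]
q̇ = J⁺·V = [-0.9950, -0.4030, -0.8950, 0.1850, 0.6320, -0.0010]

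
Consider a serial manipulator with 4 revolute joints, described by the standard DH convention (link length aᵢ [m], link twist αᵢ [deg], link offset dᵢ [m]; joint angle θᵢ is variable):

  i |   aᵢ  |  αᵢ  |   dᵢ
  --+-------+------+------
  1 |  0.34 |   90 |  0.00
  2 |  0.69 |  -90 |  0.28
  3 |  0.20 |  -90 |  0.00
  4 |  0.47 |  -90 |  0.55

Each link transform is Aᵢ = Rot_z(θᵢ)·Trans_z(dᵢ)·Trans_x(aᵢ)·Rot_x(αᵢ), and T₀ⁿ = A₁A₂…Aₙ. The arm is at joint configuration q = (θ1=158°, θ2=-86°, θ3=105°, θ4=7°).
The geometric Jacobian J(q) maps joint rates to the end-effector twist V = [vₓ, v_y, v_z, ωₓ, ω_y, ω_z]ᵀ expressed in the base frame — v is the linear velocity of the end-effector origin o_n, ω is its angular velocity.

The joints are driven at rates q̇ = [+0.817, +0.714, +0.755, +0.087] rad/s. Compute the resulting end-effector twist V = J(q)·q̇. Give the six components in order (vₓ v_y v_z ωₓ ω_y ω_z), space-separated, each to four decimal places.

0.3507 0.1882 0.3321 -0.4170 0.9628 0.9535

o_n = [-0.3443, -0.0997, 0.0097]
J₁: ẑ×o_n = [0.0997, -0.3443, 0.0000], ω = ẑ
J2: z=[0.3746, 0.9272, 0.0000] o=[-0.3152, 0.1274, 0.0000] → [0.0090, -0.0036, -0.0581, 0.3746, 0.9272, 0.0000]
J3: z=[-0.9249, 0.3737, 0.0698] o=[-0.2550, 0.4050, -0.6883] → [0.2961, 0.6394, 0.5002, -0.9249, 0.3737, 0.0698]
J4: z=[0.1594, 0.2147, 0.9636] o=[-0.3240, 0.2245, -0.6367] → [0.4512, -0.1226, -0.0473, 0.1594, 0.2147, 0.9636]
V = J·q̇ = [0.3507, 0.1882, 0.3321, -0.4170, 0.9628, 0.9535]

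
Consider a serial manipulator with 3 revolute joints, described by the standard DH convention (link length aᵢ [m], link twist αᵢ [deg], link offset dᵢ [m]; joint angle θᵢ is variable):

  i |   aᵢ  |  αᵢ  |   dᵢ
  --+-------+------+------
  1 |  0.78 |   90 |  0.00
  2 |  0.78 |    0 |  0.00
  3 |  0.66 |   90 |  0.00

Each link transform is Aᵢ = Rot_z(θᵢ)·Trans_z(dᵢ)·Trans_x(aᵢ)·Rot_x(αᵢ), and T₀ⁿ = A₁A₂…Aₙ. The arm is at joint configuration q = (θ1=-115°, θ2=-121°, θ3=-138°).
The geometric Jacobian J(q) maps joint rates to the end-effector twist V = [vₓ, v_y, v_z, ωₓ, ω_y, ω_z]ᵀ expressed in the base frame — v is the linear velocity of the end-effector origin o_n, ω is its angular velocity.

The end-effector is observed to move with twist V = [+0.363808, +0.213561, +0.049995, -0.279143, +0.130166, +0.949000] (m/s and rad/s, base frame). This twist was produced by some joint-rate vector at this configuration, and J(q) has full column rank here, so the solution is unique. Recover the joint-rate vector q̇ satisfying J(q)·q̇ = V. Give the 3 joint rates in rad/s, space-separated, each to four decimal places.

o_n = [-0.1066, -0.2287, -0.0207]
J₁: ẑ×o_n = [0.2287, -0.1066, 0.0000], ω = ẑ
J2: z=[-0.9063, 0.4226, 0.0000] o=[-0.3296, -0.7069, 0.0000] → [-0.0088, -0.0188, -0.5277, -0.9063, 0.4226, 0.0000]
J3: z=[-0.9063, 0.4226, 0.0000] o=[-0.1599, -0.3428, -0.6686] → [0.2738, 0.5872, -0.1259, -0.9063, 0.4226, 0.0000]
q̇ = J⁺·V = [0.9490, -0.2210, 0.5290]

0.9490 -0.2210 0.5290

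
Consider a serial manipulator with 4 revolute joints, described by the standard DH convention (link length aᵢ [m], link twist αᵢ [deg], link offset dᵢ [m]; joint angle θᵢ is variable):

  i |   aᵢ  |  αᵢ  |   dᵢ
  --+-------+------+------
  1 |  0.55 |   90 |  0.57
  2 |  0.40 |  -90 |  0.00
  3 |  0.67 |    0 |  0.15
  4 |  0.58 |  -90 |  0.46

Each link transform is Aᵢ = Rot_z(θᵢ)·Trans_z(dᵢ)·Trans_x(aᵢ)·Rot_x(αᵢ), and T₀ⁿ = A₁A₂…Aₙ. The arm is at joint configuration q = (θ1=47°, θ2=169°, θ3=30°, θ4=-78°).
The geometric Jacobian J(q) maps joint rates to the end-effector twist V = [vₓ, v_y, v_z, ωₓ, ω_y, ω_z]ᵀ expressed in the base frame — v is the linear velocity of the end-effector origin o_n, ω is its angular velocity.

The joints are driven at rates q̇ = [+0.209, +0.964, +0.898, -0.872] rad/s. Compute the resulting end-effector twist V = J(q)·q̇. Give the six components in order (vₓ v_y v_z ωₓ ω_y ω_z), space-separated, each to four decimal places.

0.1802 0.6933 -1.4623 0.7016 -0.6611 0.1835

o_n = [-0.5501, -0.7307, 0.2323]
J₁: ẑ×o_n = [0.7307, -0.5501, 0.0000], ω = ẑ
J2: z=[0.7314, -0.6820, 0.0000] o=[0.3751, 0.4022, 0.5700] → [0.2303, 0.2470, -1.4596, 0.7314, -0.6820, 0.0000]
J3: z=[-0.1301, -0.1395, -0.9816] o=[0.1073, 0.1151, 0.6463] → [-0.7725, 0.5915, 0.0183, -0.1301, -0.1395, -0.9816]
J4: z=[-0.1301, -0.1395, -0.9816] o=[-0.5457, -0.0939, 0.6098] → [-0.5724, -0.0448, 0.0822, -0.1301, -0.1395, -0.9816]
V = J·q̇ = [0.1802, 0.6933, -1.4623, 0.7016, -0.6611, 0.1835]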